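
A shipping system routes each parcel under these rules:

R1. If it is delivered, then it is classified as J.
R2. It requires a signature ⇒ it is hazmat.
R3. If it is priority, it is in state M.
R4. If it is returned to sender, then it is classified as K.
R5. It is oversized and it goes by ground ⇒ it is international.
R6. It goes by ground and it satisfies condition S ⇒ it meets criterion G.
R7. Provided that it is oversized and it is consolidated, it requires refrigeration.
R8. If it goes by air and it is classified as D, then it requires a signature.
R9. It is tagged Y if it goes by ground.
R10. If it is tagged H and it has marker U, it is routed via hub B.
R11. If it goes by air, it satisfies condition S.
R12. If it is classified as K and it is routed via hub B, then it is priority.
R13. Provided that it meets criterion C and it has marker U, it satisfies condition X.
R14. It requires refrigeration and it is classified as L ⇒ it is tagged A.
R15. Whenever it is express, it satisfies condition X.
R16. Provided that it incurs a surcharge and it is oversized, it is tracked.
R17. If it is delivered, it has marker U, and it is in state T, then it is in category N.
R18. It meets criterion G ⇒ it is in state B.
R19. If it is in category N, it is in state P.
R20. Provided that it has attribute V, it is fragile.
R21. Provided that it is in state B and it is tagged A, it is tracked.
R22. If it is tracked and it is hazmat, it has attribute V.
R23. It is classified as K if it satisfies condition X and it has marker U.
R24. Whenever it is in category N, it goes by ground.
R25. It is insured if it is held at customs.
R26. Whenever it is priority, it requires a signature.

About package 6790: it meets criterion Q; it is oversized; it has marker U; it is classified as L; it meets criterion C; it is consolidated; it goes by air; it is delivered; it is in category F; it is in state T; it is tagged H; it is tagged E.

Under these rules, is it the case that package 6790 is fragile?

Yes

By R7 (it is oversized, it is consolidated): it requires refrigeration.
By R10 (it is tagged H, it has marker U): it is routed via hub B.
By R11 (it goes by air): it satisfies condition S.
By R13 (it meets criterion C, it has marker U): it satisfies condition X.
By R14 (it requires refrigeration, it is classified as L): it is tagged A.
By R17 (it is delivered, it has marker U, it is in state T): it is in category N.
By R23 (it satisfies condition X, it has marker U): it is classified as K.
By R24 (it is in category N): it goes by ground.
By R6 (it goes by ground, it satisfies condition S): it meets criterion G.
By R12 (it is classified as K, it is routed via hub B): it is priority.
By R18 (it meets criterion G): it is in state B.
By R21 (it is in state B, it is tagged A): it is tracked.
By R26 (it is priority): it requires a signature.
By R2 (it requires a signature): it is hazmat.
By R22 (it is tracked, it is hazmat): it has attribute V.
By R20 (it has attribute V): it is fragile.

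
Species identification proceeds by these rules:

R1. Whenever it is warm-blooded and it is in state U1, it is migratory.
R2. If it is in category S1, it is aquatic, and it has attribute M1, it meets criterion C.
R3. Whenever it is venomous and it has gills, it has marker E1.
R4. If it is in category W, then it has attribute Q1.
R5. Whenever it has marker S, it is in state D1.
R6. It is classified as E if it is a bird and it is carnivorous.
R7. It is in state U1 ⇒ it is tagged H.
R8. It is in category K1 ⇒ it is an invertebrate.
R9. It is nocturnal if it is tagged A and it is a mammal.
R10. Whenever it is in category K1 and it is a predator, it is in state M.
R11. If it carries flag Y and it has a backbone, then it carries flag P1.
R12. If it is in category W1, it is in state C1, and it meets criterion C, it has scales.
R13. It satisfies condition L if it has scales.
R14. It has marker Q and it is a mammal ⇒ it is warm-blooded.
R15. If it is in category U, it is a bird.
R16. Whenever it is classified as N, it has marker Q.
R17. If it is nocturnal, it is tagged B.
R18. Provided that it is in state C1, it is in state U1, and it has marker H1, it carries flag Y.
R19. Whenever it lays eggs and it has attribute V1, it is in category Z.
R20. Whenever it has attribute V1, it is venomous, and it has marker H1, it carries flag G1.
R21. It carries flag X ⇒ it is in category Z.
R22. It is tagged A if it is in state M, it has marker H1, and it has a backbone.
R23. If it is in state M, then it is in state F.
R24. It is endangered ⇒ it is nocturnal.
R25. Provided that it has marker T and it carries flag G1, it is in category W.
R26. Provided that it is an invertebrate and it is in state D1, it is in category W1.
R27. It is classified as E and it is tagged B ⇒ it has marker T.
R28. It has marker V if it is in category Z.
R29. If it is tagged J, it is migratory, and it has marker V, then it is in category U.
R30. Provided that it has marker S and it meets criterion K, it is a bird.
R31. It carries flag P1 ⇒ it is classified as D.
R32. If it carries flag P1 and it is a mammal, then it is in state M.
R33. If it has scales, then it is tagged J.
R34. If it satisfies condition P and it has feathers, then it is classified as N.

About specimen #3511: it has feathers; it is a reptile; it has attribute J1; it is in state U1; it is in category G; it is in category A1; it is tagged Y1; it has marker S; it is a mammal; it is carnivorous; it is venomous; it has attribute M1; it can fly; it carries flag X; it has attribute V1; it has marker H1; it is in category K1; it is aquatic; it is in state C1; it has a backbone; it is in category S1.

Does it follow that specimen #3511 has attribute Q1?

Forward chaining from the given facts derives: meets criterion C, is in state D1, is tagged H, is an invertebrate, carries flag Y, carries flag G1, is in category Z, is in category W1, has marker V, carries flag P1, has scales, satisfies condition L, is classified as D, is in state M, is tagged J, is tagged A, is in state F, is nocturnal, is tagged B.
The only rule concluding "it has attribute Q1" is R4, which needs "it is in category W"; that is never established.

No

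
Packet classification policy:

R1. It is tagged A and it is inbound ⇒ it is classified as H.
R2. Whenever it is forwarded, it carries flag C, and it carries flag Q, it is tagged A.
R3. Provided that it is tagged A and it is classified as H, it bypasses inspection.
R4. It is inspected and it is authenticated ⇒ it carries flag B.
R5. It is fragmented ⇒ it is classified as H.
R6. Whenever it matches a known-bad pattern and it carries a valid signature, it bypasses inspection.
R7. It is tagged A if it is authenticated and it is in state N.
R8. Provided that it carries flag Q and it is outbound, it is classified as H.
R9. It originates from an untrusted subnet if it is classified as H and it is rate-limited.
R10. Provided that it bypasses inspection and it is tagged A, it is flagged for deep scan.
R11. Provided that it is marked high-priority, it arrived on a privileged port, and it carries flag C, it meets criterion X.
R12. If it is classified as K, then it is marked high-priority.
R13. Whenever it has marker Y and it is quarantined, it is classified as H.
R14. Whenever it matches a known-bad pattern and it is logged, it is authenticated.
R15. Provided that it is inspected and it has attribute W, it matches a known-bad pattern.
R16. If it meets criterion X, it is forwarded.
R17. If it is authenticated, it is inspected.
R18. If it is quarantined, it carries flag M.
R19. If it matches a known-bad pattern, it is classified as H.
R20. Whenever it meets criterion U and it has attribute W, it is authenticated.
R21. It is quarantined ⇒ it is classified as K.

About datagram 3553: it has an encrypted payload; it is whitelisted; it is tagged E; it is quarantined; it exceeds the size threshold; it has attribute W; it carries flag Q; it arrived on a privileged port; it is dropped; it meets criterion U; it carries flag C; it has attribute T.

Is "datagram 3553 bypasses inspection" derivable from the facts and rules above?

Yes

By R20 (it meets criterion U, it has attribute W): it is authenticated.
By R21 (it is quarantined): it is classified as K.
By R12 (it is classified as K): it is marked high-priority.
By R17 (it is authenticated): it is inspected.
By R11 (it is marked high-priority, it arrived on a privileged port, it carries flag C): it meets criterion X.
By R15 (it is inspected, it has attribute W): it matches a known-bad pattern.
By R16 (it meets criterion X): it is forwarded.
By R19 (it matches a known-bad pattern): it is classified as H.
By R2 (it is forwarded, it carries flag C, it carries flag Q): it is tagged A.
By R3 (it is tagged A, it is classified as H): it bypasses inspection.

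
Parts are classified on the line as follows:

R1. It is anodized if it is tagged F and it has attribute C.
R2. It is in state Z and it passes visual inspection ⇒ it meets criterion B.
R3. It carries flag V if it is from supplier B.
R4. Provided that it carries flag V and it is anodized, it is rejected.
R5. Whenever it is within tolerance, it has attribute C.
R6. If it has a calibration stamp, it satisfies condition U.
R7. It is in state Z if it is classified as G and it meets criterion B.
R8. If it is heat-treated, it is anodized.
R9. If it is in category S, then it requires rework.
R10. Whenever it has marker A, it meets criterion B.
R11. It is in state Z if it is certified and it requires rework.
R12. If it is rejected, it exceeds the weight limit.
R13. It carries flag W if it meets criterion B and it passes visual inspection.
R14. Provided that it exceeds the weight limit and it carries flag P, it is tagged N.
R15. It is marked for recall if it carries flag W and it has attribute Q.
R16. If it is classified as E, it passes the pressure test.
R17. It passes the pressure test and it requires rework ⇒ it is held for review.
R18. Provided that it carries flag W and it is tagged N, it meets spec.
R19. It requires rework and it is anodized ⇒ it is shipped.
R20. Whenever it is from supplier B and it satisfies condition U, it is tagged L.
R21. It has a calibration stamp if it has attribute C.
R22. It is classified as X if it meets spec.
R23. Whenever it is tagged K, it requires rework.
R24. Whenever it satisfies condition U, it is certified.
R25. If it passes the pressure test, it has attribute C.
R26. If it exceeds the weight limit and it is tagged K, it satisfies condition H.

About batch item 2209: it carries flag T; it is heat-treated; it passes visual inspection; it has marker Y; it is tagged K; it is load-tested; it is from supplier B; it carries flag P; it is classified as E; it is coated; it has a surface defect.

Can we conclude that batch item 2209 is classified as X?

By R3 (it is from supplier B): it carries flag V.
By R8 (it is heat-treated): it is anodized.
By R16 (it is classified as E): it passes the pressure test.
By R23 (it is tagged K): it requires rework.
By R25 (it passes the pressure test): it has attribute C.
By R4 (it carries flag V, it is anodized): it is rejected.
By R12 (it is rejected): it exceeds the weight limit.
By R14 (it exceeds the weight limit, it carries flag P): it is tagged N.
By R21 (it has attribute C): it has a calibration stamp.
By R6 (it has a calibration stamp): it satisfies condition U.
By R24 (it satisfies condition U): it is certified.
By R11 (it is certified, it requires rework): it is in state Z.
By R2 (it is in state Z, it passes visual inspection): it meets criterion B.
By R13 (it meets criterion B, it passes visual inspection): it carries flag W.
By R18 (it carries flag W, it is tagged N): it meets spec.
By R22 (it meets spec): it is classified as X.

Yes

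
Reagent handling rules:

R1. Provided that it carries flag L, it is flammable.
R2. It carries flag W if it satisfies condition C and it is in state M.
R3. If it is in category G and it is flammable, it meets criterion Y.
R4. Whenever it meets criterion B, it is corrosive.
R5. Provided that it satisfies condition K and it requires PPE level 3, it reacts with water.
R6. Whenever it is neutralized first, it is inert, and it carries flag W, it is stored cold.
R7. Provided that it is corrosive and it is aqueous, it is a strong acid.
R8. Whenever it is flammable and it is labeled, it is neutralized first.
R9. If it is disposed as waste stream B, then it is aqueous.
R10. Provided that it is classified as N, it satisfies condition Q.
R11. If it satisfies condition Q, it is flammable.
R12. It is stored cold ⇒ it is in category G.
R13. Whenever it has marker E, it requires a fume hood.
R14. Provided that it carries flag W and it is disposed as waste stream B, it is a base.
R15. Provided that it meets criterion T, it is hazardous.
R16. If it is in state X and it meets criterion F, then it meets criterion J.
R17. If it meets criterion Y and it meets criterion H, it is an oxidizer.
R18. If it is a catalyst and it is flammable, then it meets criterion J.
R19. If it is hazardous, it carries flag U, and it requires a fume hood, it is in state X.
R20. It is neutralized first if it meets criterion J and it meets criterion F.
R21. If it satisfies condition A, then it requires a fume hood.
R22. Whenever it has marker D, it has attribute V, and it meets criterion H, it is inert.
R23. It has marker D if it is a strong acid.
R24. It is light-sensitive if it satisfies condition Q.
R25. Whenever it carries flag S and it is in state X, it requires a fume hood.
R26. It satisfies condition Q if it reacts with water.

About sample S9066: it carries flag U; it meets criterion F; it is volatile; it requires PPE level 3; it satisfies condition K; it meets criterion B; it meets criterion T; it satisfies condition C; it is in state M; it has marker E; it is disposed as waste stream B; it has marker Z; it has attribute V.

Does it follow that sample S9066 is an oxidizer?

Forward chaining from the given facts derives: carries flag W, is corrosive, reacts with water, is aqueous, requires a fume hood, is a base, is hazardous, is in state X, satisfies condition Q, is a strong acid, is flammable, meets criterion J, is neutralized first, has marker D, is light-sensitive.
The only rule concluding "it is an oxidizer" is R17, which needs "it meets criterion Y"; that is never established.

No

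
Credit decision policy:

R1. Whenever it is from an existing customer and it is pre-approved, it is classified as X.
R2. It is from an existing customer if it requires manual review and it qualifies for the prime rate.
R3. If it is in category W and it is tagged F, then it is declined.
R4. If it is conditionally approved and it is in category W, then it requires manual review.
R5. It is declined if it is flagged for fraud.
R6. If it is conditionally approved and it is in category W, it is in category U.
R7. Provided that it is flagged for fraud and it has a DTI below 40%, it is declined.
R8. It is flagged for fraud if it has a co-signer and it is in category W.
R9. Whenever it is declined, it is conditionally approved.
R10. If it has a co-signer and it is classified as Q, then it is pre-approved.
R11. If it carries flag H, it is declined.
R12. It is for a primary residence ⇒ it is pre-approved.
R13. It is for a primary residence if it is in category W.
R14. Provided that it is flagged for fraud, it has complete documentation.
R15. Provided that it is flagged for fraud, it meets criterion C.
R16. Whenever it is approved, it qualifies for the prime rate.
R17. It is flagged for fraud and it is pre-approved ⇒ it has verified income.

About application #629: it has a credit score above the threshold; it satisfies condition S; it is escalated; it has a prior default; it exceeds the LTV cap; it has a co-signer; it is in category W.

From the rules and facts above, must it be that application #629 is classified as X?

Forward chaining from the given facts derives: is flagged for fraud, is for a primary residence, has complete documentation, meets criterion C, is declined, is conditionally approved, is pre-approved, has verified income, requires manual review, is in category U.
The only rule concluding "it is classified as X" is R1, which needs "it is from an existing customer"; that is never established.

No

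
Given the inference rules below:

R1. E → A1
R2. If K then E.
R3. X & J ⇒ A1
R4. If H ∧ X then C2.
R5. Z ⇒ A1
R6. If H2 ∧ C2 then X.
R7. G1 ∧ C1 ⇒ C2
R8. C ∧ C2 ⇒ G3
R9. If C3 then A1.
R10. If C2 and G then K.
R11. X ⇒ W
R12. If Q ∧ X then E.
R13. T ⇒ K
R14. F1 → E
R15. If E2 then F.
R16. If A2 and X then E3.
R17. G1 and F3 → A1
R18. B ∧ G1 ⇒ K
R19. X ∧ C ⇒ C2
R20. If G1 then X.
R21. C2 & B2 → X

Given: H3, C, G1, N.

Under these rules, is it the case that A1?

Forward chaining from the given facts derives: X, W, C2, G3.
Rules concluding A1: R1 needs E; R3 needs J; R5 needs Z; R9 needs C3; R17 needs F3 — none of these are established.

No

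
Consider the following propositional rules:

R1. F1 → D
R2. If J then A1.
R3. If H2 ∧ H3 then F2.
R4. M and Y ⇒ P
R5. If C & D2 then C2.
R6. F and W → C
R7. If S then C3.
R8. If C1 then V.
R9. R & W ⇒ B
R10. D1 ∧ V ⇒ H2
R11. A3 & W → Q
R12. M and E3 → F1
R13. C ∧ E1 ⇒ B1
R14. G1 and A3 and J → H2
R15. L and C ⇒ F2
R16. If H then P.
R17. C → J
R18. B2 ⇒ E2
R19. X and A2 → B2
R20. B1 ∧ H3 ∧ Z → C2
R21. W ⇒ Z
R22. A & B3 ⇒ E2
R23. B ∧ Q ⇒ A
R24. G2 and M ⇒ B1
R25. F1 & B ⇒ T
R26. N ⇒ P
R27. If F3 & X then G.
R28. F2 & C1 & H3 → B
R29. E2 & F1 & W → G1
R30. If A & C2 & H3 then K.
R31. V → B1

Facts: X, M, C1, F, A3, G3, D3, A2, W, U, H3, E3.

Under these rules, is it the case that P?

Forward chaining from the given facts derives: C, V, Q, F1, J, B2, Z, B1, D, A1, E2, C2, G1, H2, F2, B, A, T, K.
Rules concluding P: R4 needs Y; R16 needs H; R26 needs N — none of these are established.

No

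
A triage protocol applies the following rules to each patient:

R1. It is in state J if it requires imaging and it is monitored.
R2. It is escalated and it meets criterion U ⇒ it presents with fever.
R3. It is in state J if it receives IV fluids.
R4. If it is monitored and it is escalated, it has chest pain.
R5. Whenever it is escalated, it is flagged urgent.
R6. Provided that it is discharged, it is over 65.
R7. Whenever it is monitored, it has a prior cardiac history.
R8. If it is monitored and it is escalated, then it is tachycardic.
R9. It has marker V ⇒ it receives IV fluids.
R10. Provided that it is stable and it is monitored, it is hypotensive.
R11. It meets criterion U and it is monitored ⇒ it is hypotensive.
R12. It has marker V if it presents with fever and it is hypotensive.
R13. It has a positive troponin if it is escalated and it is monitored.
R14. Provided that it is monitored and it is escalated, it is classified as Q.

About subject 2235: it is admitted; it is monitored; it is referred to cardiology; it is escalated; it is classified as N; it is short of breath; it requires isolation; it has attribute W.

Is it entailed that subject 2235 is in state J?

No

Forward chaining from the given facts derives: has chest pain, is flagged urgent, has a prior cardiac history, is tachycardic, has a positive troponin, is classified as Q.
Rules concluding "it is in state J": R1 needs "it requires imaging"; R3 needs "it receives IV fluids" — none of these are established.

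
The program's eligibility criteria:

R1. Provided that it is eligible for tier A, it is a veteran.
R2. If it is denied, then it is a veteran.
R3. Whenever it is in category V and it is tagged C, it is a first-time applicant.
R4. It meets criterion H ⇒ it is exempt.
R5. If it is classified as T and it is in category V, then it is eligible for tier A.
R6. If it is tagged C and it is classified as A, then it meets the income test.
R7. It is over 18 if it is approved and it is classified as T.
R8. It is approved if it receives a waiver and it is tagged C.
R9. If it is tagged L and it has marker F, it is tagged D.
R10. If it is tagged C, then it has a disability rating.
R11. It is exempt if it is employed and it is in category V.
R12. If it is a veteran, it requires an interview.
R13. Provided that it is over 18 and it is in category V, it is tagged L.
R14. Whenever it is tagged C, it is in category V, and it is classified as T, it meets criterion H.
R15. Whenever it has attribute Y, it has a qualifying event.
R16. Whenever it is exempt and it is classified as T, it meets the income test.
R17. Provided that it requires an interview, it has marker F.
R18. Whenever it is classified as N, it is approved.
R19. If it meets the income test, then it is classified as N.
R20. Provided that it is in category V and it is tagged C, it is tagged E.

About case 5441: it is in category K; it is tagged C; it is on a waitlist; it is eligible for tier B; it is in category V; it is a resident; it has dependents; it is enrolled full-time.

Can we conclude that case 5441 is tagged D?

Forward chaining from the given facts derives: is a first-time applicant, has a disability rating, is tagged E.
The only rule concluding "it is tagged D" is R9, which needs "it is tagged L"; that is never established.

No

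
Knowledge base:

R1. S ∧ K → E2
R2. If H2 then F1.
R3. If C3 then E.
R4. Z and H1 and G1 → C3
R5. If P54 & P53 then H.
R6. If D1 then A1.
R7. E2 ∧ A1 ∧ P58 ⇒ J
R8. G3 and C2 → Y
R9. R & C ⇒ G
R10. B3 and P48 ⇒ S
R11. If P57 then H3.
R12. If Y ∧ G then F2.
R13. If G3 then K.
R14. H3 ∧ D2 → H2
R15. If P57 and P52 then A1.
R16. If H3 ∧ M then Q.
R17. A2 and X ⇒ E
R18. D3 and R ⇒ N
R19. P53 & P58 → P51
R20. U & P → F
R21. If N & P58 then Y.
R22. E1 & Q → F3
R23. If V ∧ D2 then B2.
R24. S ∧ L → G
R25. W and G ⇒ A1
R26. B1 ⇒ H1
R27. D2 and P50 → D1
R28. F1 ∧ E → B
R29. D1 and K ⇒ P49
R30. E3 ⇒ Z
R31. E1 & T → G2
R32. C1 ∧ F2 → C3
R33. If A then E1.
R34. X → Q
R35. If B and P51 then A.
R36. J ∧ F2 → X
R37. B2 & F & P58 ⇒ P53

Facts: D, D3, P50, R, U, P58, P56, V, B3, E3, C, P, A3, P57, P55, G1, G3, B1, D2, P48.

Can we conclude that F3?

G  (by R9: R, C)
S  (by R10: B3, P48)
H3  (by R11: P57)
K  (by R13: G3)
H2  (by R14: H3, D2)
N  (by R18: D3, R)
F  (by R20: U, P)
Y  (by R21: N, P58)
B2  (by R23: V, D2)
H1  (by R26: B1)
D1  (by R27: D2, P50)
Z  (by R30: E3)
P53  (by R37: B2, F, P58)
E2  (by R1: S, K)
F1  (by R2: H2)
C3  (by R4: Z, H1, G1)
A1  (by R6: D1)
J  (by R7: E2, A1, P58)
F2  (by R12: Y, G)
P51  (by R19: P53, P58)
X  (by R36: J, F2)
E  (by R3: C3)
B  (by R28: F1, E)
Q  (by R34: X)
A  (by R35: B, P51)
E1  (by R33: A)
F3  (by R22: E1, Q)

Yes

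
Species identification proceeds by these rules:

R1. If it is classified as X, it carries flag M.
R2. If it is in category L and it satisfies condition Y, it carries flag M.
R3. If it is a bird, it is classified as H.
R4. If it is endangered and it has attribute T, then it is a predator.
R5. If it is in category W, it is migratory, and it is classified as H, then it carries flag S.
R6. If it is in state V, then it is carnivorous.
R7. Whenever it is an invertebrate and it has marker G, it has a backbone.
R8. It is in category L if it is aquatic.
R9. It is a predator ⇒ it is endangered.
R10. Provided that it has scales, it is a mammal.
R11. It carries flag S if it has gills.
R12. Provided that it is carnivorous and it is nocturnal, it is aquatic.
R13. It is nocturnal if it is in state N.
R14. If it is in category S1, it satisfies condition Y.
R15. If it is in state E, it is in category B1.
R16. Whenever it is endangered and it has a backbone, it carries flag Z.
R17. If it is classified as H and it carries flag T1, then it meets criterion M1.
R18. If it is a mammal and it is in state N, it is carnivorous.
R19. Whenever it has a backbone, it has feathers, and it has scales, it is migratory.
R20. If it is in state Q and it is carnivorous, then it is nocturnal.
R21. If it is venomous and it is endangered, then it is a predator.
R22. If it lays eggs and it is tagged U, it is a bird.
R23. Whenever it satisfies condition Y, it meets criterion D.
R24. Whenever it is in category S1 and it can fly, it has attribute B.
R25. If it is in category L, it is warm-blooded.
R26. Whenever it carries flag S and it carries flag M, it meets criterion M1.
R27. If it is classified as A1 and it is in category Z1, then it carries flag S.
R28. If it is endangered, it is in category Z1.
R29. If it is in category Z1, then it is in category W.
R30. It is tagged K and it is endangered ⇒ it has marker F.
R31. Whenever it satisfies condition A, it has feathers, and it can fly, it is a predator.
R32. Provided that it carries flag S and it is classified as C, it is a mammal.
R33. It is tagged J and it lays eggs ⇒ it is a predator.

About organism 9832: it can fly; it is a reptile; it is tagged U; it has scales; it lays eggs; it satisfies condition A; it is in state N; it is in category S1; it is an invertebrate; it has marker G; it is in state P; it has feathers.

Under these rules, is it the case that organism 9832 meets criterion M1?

By R7 (it is an invertebrate, it has marker G): it has a backbone.
By R10 (it has scales): it is a mammal.
By R13 (it is in state N): it is nocturnal.
By R14 (it is in category S1): it satisfies condition Y.
By R18 (it is a mammal, it is in state N): it is carnivorous.
By R19 (it has a backbone, it has feathers, it has scales): it is migratory.
By R22 (it lays eggs, it is tagged U): it is a bird.
By R31 (it satisfies condition A, it has feathers, it can fly): it is a predator.
By R3 (it is a bird): it is classified as H.
By R9 (it is a predator): it is endangered.
By R12 (it is carnivorous, it is nocturnal): it is aquatic.
By R28 (it is endangered): it is in category Z1.
By R29 (it is in category Z1): it is in category W.
By R5 (it is in category W, it is migratory, it is classified as H): it carries flag S.
By R8 (it is aquatic): it is in category L.
By R2 (it is in category L, it satisfies condition Y): it carries flag M.
By R26 (it carries flag S, it carries flag M): it meets criterion M1.

Yes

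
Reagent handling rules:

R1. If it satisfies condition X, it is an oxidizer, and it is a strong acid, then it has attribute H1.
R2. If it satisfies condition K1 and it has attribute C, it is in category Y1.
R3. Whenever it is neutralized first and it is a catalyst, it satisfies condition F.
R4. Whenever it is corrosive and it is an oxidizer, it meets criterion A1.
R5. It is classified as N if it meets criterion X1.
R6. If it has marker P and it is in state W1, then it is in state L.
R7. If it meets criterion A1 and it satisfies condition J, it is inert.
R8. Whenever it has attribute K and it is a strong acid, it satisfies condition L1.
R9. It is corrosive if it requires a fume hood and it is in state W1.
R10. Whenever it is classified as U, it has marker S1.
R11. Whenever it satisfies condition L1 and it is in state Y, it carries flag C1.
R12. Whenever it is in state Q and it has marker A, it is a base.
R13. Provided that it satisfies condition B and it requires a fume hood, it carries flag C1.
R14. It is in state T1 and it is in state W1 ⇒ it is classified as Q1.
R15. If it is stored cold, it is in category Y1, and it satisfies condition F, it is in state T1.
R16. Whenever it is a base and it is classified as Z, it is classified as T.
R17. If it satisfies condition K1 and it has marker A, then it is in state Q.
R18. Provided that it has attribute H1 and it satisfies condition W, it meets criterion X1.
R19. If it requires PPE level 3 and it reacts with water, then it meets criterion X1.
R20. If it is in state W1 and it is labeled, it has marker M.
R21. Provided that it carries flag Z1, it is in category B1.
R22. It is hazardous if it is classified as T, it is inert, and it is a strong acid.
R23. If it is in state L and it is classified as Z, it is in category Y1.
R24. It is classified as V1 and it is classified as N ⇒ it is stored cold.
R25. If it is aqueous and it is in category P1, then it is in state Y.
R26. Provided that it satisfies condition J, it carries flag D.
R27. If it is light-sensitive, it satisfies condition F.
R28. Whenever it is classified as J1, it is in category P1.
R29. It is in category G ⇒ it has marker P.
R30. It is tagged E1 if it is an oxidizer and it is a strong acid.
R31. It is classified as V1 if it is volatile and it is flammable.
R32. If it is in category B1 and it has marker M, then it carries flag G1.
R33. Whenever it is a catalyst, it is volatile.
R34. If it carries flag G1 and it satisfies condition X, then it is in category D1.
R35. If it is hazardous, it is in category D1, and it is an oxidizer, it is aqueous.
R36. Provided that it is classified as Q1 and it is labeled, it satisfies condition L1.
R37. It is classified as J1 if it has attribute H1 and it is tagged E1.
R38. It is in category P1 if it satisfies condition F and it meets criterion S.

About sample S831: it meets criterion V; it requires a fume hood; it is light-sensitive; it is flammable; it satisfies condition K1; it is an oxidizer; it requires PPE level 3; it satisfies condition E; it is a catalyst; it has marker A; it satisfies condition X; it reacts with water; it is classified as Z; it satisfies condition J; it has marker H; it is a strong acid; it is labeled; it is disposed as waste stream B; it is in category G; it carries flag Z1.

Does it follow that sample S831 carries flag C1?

Forward chaining from the given facts derives: has attribute H1, is in state Q, meets criterion X1, is in category B1, carries flag D, satisfies condition F, has marker P, is tagged E1, is volatile, is classified as J1, is classified as N, is a base, is classified as T, is in category P1, is classified as V1, is stored cold.
Rules concluding "it carries flag C1": R11 needs "it satisfies condition L1"; R13 needs "it satisfies condition B" — none of these are established.

No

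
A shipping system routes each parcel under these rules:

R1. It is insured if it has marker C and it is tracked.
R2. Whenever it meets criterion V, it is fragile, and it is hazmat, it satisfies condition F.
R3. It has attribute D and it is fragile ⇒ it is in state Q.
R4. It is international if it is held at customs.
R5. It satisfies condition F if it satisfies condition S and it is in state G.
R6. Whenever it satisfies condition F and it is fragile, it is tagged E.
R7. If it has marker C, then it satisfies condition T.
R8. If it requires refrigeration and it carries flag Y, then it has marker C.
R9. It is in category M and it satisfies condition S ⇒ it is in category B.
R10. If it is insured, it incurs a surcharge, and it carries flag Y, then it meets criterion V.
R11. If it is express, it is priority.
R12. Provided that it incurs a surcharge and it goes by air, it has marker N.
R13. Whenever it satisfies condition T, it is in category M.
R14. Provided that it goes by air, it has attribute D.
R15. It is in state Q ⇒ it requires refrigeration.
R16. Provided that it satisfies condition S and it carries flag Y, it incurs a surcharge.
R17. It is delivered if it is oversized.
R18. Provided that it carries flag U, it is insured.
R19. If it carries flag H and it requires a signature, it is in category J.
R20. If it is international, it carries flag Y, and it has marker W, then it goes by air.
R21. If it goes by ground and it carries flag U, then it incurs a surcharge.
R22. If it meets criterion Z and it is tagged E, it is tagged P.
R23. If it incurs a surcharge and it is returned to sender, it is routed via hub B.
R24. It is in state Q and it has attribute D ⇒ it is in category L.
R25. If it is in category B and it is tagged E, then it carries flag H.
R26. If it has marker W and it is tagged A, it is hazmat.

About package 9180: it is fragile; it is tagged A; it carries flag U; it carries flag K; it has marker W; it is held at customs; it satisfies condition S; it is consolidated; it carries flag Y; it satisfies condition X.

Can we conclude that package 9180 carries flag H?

By R4 (it is held at customs): it is international.
By R16 (it satisfies condition S, it carries flag Y): it incurs a surcharge.
By R18 (it carries flag U): it is insured.
By R20 (it is international, it carries flag Y, it has marker W): it goes by air.
By R26 (it has marker W, it is tagged A): it is hazmat.
By R10 (it is insured, it incurs a surcharge, it carries flag Y): it meets criterion V.
By R14 (it goes by air): it has attribute D.
By R2 (it meets criterion V, it is fragile, it is hazmat): it satisfies condition F.
By R3 (it has attribute D, it is fragile): it is in state Q.
By R6 (it satisfies condition F, it is fragile): it is tagged E.
By R15 (it is in state Q): it requires refrigeration.
By R8 (it requires refrigeration, it carries flag Y): it has marker C.
By R7 (it has marker C): it satisfies condition T.
By R13 (it satisfies condition T): it is in category M.
By R9 (it is in category M, it satisfies condition S): it is in category B.
By R25 (it is in category B, it is tagged E): it carries flag H.

Yes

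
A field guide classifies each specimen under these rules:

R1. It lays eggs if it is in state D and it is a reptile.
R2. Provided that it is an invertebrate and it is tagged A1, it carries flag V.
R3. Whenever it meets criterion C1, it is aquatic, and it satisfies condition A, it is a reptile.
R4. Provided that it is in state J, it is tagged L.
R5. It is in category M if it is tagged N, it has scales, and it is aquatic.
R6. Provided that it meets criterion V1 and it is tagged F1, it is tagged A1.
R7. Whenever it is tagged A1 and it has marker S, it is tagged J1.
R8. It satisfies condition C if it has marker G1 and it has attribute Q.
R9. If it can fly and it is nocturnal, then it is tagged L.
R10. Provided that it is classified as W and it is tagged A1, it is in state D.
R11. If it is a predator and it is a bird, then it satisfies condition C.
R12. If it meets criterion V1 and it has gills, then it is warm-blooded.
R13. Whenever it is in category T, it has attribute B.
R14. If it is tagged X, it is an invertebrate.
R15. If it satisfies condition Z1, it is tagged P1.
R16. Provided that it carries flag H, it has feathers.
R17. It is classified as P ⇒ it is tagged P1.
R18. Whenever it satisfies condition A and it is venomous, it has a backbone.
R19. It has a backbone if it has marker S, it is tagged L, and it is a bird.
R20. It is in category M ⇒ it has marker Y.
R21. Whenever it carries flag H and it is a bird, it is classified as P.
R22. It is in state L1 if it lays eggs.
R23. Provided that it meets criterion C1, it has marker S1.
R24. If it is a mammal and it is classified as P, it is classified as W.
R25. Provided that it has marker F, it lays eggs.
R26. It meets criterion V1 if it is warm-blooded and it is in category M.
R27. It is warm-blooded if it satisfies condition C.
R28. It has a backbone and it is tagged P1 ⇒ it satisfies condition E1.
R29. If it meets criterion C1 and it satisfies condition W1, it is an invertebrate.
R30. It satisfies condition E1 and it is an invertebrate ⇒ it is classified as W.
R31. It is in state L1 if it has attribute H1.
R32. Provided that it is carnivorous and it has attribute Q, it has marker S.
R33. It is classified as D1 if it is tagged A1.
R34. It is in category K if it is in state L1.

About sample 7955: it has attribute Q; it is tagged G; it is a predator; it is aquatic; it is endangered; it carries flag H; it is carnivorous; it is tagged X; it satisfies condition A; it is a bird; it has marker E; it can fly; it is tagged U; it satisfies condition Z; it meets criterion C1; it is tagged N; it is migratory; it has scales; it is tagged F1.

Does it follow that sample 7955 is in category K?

No

Forward chaining from the given facts derives: is a reptile, is in category M, satisfies condition C, is an invertebrate, has feathers, has marker Y, is classified as P, has marker S1, is warm-blooded, has marker S, is tagged P1, meets criterion V1, is tagged A1, is tagged J1, is classified as D1, carries flag V.
The only rule concluding "it is in category K" is R34, which needs "it is in state L1"; that is never established.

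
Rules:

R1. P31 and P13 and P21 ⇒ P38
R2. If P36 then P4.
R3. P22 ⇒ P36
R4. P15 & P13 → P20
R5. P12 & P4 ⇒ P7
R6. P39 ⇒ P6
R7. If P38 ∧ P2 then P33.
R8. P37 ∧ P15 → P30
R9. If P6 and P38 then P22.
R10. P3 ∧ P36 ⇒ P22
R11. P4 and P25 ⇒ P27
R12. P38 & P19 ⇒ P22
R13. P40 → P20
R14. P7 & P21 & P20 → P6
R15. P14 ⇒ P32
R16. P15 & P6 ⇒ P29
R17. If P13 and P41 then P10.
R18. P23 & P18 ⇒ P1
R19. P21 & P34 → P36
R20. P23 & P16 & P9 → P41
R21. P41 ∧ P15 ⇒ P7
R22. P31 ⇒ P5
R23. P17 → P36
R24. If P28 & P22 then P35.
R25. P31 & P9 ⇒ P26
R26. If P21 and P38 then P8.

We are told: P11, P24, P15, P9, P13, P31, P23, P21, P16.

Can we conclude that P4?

Yes

P38  (by R1: P31, P13, P21)
P20  (by R4: P15, P13)
P41  (by R20: P23, P16, P9)
P7  (by R21: P41, P15)
P6  (by R14: P7, P21, P20)
P22  (by R9: P6, P38)
P36  (by R3: P22)
P4  (by R2: P36)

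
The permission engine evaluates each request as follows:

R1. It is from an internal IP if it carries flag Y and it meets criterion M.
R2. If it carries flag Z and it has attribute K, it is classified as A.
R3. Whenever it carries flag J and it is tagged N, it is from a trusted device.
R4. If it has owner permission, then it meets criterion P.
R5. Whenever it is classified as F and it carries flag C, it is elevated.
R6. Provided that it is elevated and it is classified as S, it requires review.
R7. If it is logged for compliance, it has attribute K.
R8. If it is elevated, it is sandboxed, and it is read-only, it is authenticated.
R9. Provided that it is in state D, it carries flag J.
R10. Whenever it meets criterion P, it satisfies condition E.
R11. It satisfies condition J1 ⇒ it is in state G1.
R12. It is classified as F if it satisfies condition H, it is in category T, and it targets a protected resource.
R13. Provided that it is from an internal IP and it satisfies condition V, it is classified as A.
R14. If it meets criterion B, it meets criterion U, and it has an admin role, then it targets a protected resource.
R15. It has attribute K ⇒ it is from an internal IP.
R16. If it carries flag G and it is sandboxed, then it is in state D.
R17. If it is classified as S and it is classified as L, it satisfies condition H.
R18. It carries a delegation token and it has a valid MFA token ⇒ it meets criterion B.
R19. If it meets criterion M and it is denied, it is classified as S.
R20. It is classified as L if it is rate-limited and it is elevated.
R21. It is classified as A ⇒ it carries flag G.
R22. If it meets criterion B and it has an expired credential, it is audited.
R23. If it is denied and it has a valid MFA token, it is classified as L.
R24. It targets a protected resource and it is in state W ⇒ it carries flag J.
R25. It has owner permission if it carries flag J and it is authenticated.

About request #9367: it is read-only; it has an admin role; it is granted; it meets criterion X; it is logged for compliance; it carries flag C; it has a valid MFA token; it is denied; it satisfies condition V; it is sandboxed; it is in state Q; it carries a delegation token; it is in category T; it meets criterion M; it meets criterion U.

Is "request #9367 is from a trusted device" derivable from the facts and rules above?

Forward chaining from the given facts derives: has attribute K, is from an internal IP, meets criterion B, is classified as S, is classified as L, is classified as A, targets a protected resource, satisfies condition H, carries flag G, is classified as F, is in state D, is elevated, requires review, is authenticated, carries flag J, has owner permission, meets criterion P, satisfies condition E.
The only rule concluding "it is from a trusted device" is R3, which needs "it is tagged N"; that is never established.

No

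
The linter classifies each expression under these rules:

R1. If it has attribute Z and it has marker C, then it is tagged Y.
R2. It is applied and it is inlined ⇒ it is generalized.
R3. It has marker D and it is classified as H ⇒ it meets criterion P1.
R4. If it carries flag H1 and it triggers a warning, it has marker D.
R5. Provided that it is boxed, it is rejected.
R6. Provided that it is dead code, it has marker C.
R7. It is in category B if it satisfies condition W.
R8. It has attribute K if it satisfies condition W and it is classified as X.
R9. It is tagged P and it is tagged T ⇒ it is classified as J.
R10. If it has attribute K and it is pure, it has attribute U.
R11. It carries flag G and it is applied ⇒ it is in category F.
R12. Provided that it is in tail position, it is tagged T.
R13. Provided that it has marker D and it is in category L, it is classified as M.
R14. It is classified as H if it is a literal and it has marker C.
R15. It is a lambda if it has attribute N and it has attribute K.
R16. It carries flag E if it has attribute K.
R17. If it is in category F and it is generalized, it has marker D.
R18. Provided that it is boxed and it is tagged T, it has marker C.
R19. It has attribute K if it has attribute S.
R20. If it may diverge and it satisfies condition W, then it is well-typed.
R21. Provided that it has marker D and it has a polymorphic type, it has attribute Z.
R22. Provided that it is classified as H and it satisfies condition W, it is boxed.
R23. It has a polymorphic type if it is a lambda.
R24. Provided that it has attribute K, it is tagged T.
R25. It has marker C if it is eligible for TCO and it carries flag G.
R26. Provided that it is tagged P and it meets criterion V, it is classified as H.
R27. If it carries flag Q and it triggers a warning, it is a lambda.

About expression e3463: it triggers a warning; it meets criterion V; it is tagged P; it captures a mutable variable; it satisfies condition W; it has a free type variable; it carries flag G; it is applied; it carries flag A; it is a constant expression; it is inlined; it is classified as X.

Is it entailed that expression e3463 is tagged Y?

No

Forward chaining from the given facts derives: is generalized, is in category B, has attribute K, is in category F, carries flag E, has marker D, is tagged T, is classified as H, meets criterion P1, is classified as J, is boxed, is rejected, has marker C.
The only rule concluding "it is tagged Y" is R1, which needs "it has attribute Z"; that is never established.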